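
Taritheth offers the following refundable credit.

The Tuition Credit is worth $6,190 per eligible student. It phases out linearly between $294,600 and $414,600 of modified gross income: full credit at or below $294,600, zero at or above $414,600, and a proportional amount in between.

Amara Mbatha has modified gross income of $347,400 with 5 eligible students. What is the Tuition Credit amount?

$17,332

Tuition Credit: base = 5 × $6,190 = $30,950. $347,400 is $52,800 into a $120,000 phase-out range, leaving 67,200/120,000 of the credit: $30,950 × 67,200/120,000 = $17,332.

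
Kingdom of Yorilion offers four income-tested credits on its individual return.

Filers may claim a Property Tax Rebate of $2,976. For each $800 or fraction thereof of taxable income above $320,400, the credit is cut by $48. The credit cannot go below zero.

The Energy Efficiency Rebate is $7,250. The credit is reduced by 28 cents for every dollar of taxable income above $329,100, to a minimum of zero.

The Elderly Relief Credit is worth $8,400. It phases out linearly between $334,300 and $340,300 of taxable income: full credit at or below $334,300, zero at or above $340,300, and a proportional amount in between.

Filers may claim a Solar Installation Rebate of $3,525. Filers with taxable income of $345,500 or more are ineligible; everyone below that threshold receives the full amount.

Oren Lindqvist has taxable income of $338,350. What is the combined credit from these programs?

Property Tax Rebate: income exceeds $320,400 by $17,950, which is 23 full-or-partial $800 increments; reduction = 23 × $48 = $1,104, leaving $1,872.
Energy Efficiency Rebate: 28% of the $9,250 excess over $329,100 is $2,590; credit = $7,250 − $2,590 = $4,660.
Elderly Relief Credit: $338,350 is $4,050 into a $6,000 phase-out range, leaving 1,950/6,000 of the credit: $8,400 × 1,950/6,000 = $2,730.
Solar Installation Rebate: $338,350 is below the $345,500 cutoff, so the full $3,525 applies.
Total: $1,872 + $4,660 + $2,730 + $3,525 = $12,787.

$12,787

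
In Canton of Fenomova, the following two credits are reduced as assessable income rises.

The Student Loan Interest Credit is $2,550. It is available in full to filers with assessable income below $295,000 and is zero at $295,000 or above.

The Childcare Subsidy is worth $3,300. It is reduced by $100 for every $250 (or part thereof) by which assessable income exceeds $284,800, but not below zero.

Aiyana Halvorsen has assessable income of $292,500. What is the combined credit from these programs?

Student Loan Interest Credit: $292,500 is below the $295,000 cutoff, so the full $2,550 applies.
Childcare Subsidy: income exceeds $284,800 by $7,700, which is 31 full-or-partial $250 increments; reduction = 31 × $100 = $3,100, leaving $200.
Total: $2,550 + $200 = $2,750.

$2,750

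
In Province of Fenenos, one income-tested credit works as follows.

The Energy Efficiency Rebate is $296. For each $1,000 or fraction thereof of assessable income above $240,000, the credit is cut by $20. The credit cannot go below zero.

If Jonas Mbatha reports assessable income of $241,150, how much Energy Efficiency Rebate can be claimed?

$256

Energy Efficiency Rebate: income exceeds $240,000 by $1,150, which is 2 full-or-partial $1,000 increments; reduction = 2 × $20 = $40, leaving $256.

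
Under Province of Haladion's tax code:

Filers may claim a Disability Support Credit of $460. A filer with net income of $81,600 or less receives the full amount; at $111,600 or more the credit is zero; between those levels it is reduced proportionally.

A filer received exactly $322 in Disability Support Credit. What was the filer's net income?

$322 is 322/460 of the full $460, so 138/460 of the $30,000 range has been used: income = $81,600 + $30,000 × 138/460 = $90,600.

$90,600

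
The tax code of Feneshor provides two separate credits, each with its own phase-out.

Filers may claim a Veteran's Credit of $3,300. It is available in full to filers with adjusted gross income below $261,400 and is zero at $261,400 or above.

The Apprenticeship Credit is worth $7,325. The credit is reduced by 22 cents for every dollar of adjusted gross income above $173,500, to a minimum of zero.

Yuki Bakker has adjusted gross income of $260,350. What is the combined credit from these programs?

Veteran's Credit: $260,350 is below the $261,400 cutoff, so the full $3,300 applies.
Apprenticeship Credit: 22% of the $86,850 excess over $173,500 is $19,107 ≥ base, so the credit is $0.
Total: $3,300 + $0 = $3,300.

$3,300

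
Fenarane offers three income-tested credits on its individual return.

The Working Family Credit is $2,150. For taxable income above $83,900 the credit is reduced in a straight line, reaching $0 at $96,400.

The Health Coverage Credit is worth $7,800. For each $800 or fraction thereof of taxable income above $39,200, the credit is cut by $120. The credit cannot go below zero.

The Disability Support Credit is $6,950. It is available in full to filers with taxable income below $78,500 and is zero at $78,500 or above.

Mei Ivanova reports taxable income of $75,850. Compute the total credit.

$11,380

Working Family Credit: $75,850 is at or below the $83,900 threshold, so the full $2,150 applies.
Health Coverage Credit: income exceeds $39,200 by $36,650, which is 46 full-or-partial $800 increments; reduction = 46 × $120 = $5,520, leaving $2,280.
Disability Support Credit: $75,850 is below the $78,500 cutoff, so the full $6,950 applies.
Total: $2,150 + $2,280 + $6,950 = $11,380.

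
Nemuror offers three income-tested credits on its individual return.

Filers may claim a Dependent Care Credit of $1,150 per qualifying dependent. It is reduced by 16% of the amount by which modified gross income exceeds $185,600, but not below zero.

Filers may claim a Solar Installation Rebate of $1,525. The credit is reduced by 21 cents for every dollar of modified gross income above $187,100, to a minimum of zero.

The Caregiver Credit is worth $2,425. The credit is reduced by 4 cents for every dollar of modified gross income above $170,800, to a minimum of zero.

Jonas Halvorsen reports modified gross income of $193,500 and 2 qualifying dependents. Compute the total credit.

$2,734

Dependent Care Credit: base = 2 × $1,150 = $2,300. 16% of the $7,900 excess over $185,600 is $1,264; credit = $2,300 − $1,264 = $1,036.
Solar Installation Rebate: 21% of the $6,400 excess over $187,100 is $1,344; credit = $1,525 − $1,344 = $181.
Caregiver Credit: 4% of the $22,700 excess over $170,800 is $908; credit = $2,425 − $908 = $1,517.
Total: $1,036 + $181 + $1,517 = $2,734.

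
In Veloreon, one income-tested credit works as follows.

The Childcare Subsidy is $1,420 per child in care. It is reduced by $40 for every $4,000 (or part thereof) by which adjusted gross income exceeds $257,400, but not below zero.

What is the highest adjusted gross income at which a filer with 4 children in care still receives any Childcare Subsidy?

$821,400

Full credit = 4 × $1,420 = $5,680.
After 141 increments the reduction is 141 × $40 = $5,640, leaving $40; one more increment wipes it out. Increment 141 ends at excess 141 × $4,000 = $564,000, so the highest qualifying income is $257,400 + $564,000 = $821,400.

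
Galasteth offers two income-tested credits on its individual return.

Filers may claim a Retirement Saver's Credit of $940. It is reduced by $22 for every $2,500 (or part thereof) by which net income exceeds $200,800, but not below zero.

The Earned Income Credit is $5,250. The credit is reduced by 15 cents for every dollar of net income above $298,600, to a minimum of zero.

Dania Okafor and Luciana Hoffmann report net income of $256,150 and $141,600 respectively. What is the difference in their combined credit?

Dania ($256,150): Retirement Saver's Credit: income exceeds $200,800 by $55,350, which is 23 full-or-partial $2,500 increments; reduction = 23 × $22 = $506, leaving $434. Earned Income Credit: $256,150 is at or below the $298,600 threshold, so the full $5,250 applies. total $434 + $5,250 = $5,684
Luciana ($141,600): Retirement Saver's Credit: $141,600 is at or below the $200,800 threshold, so the full $940 applies. Earned Income Credit: $141,600 is at or below the $298,600 threshold, so the full $5,250 applies. total $940 + $5,250 = $6,190
Difference: |$5,684 − $6,190| = $506.

$506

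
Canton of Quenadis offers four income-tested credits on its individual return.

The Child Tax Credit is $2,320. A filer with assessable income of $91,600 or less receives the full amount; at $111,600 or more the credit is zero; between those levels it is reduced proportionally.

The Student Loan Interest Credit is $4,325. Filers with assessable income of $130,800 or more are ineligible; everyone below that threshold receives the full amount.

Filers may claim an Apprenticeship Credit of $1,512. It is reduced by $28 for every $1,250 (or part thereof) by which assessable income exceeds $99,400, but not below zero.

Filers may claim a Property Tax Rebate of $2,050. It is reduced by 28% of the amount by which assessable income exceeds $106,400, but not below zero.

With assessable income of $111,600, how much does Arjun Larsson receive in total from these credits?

$6,151

Child Tax Credit: $111,600 is at or above $111,600, so the credit is $0.
Student Loan Interest Credit: $111,600 is below the $130,800 cutoff, so the full $4,325 applies.
Apprenticeship Credit: income exceeds $99,400 by $12,200, which is 10 full-or-partial $1,250 increments; reduction = 10 × $28 = $280, leaving $1,232.
Property Tax Rebate: 28% of the $5,200 excess over $106,400 is $1,456; credit = $2,050 − $1,456 = $594.
Total: $0 + $4,325 + $1,232 + $594 = $6,151.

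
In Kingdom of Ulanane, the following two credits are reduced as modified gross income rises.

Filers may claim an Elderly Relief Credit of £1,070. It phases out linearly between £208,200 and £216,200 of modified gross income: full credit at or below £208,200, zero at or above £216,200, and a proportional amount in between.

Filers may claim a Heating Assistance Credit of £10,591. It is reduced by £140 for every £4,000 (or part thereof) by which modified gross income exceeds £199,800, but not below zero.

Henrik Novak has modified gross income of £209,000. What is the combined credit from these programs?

Elderly Relief Credit: £209,000 is £800 into a £8,000 phase-out range, leaving 7,200/8,000 of the credit: £1,070 × 7,200/8,000 = £963.
Heating Assistance Credit: income exceeds £199,800 by £9,200, which is 3 full-or-partial £4,000 increments; reduction = 3 × £140 = £420, leaving £10,171.
Total: £963 + £10,171 = £11,134.

£11,134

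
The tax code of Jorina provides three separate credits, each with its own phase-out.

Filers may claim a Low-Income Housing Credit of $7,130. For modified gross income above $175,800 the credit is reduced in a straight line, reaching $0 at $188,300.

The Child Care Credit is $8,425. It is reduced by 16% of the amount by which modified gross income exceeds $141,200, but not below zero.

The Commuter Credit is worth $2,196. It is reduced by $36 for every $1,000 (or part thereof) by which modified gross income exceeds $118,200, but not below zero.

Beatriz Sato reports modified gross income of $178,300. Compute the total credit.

$8,193

Low-Income Housing Credit: $178,300 is $2,500 into a $12,500 phase-out range, leaving 10,000/12,500 of the credit: $7,130 × 10,000/12,500 = $5,704.
Child Care Credit: 16% of the $37,100 excess over $141,200 is $5,936; credit = $8,425 − $5,936 = $2,489.
Commuter Credit: income exceeds $118,200 by $60,100 → 61 increments × $36 = $2,196 ≥ base, so the credit is $0.
Total: $5,704 + $2,489 + $0 = $8,193.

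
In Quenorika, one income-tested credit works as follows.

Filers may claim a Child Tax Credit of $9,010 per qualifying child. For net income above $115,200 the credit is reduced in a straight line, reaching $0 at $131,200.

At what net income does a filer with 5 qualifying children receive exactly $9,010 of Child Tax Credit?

Full credit = 5 × $9,010 = $45,050.
$9,010 is 9,010/45,050 of the full $45,050, so 36,040/45,050 of the $16,000 range has been used: income = $115,200 + $16,000 × 36,040/45,050 = $128,000.

$128,000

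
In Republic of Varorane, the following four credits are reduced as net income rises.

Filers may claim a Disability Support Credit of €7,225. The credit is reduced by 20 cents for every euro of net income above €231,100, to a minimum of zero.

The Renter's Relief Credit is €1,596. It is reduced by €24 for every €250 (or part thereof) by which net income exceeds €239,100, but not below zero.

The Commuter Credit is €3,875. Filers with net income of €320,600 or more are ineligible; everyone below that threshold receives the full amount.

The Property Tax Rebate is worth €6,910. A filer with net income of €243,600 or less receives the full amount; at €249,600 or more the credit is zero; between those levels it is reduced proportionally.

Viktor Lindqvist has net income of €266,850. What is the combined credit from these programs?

Disability Support Credit: 20% of the €35,750 excess over €231,100 is €7,150; credit = €7,225 − €7,150 = €75.
Renter's Relief Credit: income exceeds €239,100 by €27,750 → 111 increments × €24 = €2,664 ≥ base, so the credit is €0.
Commuter Credit: €266,850 is below the €320,600 cutoff, so the full €3,875 applies.
Property Tax Rebate: €266,850 is at or above €249,600, so the credit is €0.
Total: €75 + €0 + €3,875 + €0 = €3,950.

€3,950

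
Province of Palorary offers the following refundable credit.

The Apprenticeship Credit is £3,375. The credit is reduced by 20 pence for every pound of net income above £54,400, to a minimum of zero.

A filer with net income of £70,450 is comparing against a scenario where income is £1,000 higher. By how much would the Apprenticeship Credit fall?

At £70,450 — 20% of the £16,050 excess over £54,400 is £3,210; credit = £3,375 − £3,210 = £165.
At £71,450 — 20% of the £17,050 excess over £54,400 is £3,410 ≥ base, so the credit is £0.
Lost: £165 − £0 = £165.

£165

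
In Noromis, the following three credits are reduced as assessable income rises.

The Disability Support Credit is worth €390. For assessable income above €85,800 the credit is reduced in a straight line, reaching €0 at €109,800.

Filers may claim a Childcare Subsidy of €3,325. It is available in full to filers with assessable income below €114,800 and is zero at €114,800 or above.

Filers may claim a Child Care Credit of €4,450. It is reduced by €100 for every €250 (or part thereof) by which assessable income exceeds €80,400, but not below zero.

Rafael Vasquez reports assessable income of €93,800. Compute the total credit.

€3,585

Disability Support Credit: €93,800 is €8,000 into a €24,000 phase-out range, leaving 16,000/24,000 of the credit: €390 × 16,000/24,000 = €260.
Childcare Subsidy: €93,800 is below the €114,800 cutoff, so the full €3,325 applies.
Child Care Credit: income exceeds €80,400 by €13,400 → 54 increments × €100 = €5,400 ≥ base, so the credit is €0.
Total: €260 + €3,325 + €0 = €3,585.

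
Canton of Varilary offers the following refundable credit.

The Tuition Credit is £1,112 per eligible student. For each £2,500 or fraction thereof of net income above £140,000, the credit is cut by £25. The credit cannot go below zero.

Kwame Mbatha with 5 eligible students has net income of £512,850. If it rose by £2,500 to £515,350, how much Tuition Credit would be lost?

At £512,850 — base = 5 × £1,112 = £5,560. income exceeds £140,000 by £372,850, which is 150 full-or-partial £2,500 increments; reduction = 150 × £25 = £3,750, leaving £1,810.
At £515,350 — base = 5 × £1,112 = £5,560. income exceeds £140,000 by £375,350, which is 151 full-or-partial £2,500 increments; reduction = 151 × £25 = £3,775, leaving £1,785.
Lost: £1,810 − £1,785 = £25.

£25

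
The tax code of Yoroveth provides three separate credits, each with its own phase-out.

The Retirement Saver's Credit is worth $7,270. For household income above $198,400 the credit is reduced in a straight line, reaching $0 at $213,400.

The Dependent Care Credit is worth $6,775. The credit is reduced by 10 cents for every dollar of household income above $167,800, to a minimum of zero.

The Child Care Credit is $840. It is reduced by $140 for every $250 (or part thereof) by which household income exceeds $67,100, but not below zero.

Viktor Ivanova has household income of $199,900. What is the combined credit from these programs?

Retirement Saver's Credit: $199,900 is $1,500 into a $15,000 phase-out range, leaving 13,500/15,000 of the credit: $7,270 × 13,500/15,000 = $6,543.
Dependent Care Credit: 10% of the $32,100 excess over $167,800 is $3,210; credit = $6,775 − $3,210 = $3,565.
Child Care Credit: income exceeds $67,100 by $132,800 → 532 increments × $140 = $74,480 ≥ base, so the credit is $0.
Total: $6,543 + $3,565 + $0 = $10,108.

$10,108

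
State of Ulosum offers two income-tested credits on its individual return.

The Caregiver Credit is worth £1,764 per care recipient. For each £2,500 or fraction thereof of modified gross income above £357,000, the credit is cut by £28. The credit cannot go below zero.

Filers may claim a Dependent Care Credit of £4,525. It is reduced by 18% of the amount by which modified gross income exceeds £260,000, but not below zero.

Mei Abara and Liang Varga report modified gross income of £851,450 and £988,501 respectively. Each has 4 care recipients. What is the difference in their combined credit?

Mei (£851,450): Caregiver Credit: base = 4 × £1,764 = £7,056. income exceeds £357,000 by £494,450, which is 198 full-or-partial £2,500 increments; reduction = 198 × £28 = £5,544, leaving £1,512. Dependent Care Credit: 18% of the £591,450 excess over £260,000 is £106,461 ≥ base, so the credit is £0. total £1,512 + £0 = £1,512
Liang (£988,501): Caregiver Credit: base = 4 × £1,764 = £7,056. income exceeds £357,000 by £631,501 → 253 increments × £28 = £7,084 ≥ base, so the credit is £0. Dependent Care Credit: 18% of the £728,501 excess over £260,000 is £131,130.18 ≥ base, so the credit is £0. total £0 + £0 = £0
Difference: |£1,512 − £0| = £1,512.

£1,512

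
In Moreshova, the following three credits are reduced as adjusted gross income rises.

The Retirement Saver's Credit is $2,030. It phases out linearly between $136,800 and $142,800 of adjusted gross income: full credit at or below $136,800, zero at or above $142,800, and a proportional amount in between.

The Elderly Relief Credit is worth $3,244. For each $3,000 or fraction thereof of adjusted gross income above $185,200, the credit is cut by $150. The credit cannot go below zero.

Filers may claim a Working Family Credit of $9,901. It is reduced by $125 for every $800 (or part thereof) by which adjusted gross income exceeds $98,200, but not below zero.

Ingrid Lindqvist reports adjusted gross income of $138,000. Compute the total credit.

Retirement Saver's Credit: $138,000 is $1,200 into a $6,000 phase-out range, leaving 4,800/6,000 of the credit: $2,030 × 4,800/6,000 = $1,624.
Elderly Relief Credit: $138,000 is at or below the $185,200 threshold, so the full $3,244 applies.
Working Family Credit: income exceeds $98,200 by $39,800, which is 50 full-or-partial $800 increments; reduction = 50 × $125 = $6,250, leaving $3,651.
Total: $1,624 + $3,244 + $3,651 = $8,519.

$8,519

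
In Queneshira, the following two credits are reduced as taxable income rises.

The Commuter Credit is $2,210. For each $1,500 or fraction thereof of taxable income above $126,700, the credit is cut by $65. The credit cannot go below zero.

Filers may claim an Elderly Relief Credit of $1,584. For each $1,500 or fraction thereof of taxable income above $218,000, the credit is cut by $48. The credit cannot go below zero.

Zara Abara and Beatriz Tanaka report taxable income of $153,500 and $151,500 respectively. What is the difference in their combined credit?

Zara ($153,500): Commuter Credit: income exceeds $126,700 by $26,800, which is 18 full-or-partial $1,500 increments; reduction = 18 × $65 = $1,170, leaving $1,040. Elderly Relief Credit: $153,500 is at or below the $218,000 threshold, so the full $1,584 applies. total $1,040 + $1,584 = $2,624
Beatriz ($151,500): Commuter Credit: income exceeds $126,700 by $24,800, which is 17 full-or-partial $1,500 increments; reduction = 17 × $65 = $1,105, leaving $1,105. Elderly Relief Credit: $151,500 is at or below the $218,000 threshold, so the full $1,584 applies. total $1,105 + $1,584 = $2,689
Difference: |$2,624 − $2,689| = $65.

$65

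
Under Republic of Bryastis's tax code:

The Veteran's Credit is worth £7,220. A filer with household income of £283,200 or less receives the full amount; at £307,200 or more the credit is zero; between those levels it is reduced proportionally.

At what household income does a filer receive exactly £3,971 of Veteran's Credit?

£294,000

£3,971 is 3,971/7,220 of the full £7,220, so 3,249/7,220 of the £24,000 range has been used: income = £283,200 + £24,000 × 3,249/7,220 = £294,000.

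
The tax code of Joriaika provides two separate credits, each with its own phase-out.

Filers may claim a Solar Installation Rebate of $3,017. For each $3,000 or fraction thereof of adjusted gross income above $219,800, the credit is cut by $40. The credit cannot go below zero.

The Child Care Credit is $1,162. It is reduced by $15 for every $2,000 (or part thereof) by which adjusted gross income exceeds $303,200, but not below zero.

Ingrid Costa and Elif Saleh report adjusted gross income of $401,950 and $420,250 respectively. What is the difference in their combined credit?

$375

Ingrid ($401,950): Solar Installation Rebate: income exceeds $219,800 by $182,150, which is 61 full-or-partial $3,000 increments; reduction = 61 × $40 = $2,440, leaving $577. Child Care Credit: income exceeds $303,200 by $98,750, which is 50 full-or-partial $2,000 increments; reduction = 50 × $15 = $750, leaving $412. total $577 + $412 = $989
Elif ($420,250): Solar Installation Rebate: income exceeds $219,800 by $200,450, which is 67 full-or-partial $3,000 increments; reduction = 67 × $40 = $2,680, leaving $337. Child Care Credit: income exceeds $303,200 by $117,050, which is 59 full-or-partial $2,000 increments; reduction = 59 × $15 = $885, leaving $277. total $337 + $277 = $614
Difference: |$989 − $614| = $375.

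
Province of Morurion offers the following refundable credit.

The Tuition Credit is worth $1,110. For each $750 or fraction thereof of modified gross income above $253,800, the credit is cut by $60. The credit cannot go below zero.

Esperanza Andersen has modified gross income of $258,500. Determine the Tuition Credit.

$690

Tuition Credit: income exceeds $253,800 by $4,700, which is 7 full-or-partial $750 increments; reduction = 7 × $60 = $420, leaving $690.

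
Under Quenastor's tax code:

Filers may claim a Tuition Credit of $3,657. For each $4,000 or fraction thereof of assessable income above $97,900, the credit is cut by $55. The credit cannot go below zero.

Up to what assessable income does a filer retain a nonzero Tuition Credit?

$361,900

After 66 increments the reduction is 66 × $55 = $3,630, leaving $27; one more increment wipes it out. Increment 66 ends at excess 66 × $4,000 = $264,000, so the highest qualifying income is $97,900 + $264,000 = $361,900.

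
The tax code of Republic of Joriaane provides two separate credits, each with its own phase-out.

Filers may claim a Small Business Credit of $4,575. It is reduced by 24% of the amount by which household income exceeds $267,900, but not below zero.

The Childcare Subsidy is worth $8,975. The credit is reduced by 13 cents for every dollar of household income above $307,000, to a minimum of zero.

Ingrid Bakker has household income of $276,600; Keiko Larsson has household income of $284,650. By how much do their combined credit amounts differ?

$1,932

Ingrid ($276,600): Small Business Credit: 24% of the $8,700 excess over $267,900 is $2,088; credit = $4,575 − $2,088 = $2,487. Childcare Subsidy: $276,600 is at or below the $307,000 threshold, so the full $8,975 applies. total $2,487 + $8,975 = $11,462
Keiko ($284,650): Small Business Credit: 24% of the $16,750 excess over $267,900 is $4,020; credit = $4,575 − $4,020 = $555. Childcare Subsidy: $284,650 is at or below the $307,000 threshold, so the full $8,975 applies. total $555 + $8,975 = $9,530
Difference: |$11,462 − $9,530| = $1,932.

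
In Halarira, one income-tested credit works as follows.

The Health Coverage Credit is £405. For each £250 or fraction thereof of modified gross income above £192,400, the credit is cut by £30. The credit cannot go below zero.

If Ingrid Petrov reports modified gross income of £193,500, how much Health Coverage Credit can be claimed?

£255

Health Coverage Credit: income exceeds £192,400 by £1,100, which is 5 full-or-partial £250 increments; reduction = 5 × £30 = £150, leaving £255.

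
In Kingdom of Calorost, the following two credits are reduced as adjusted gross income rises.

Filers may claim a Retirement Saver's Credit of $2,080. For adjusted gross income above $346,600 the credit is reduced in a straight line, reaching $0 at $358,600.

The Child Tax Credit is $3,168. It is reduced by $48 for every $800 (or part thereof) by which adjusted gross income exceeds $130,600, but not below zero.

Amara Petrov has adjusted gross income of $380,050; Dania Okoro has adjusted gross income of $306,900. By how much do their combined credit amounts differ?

$2,080

Amara ($380,050): Retirement Saver's Credit: $380,050 is at or above $358,600, so the credit is $0. Child Tax Credit: income exceeds $130,600 by $249,450 → 312 increments × $48 = $14,976 ≥ base, so the credit is $0. total $0 + $0 = $0
Dania ($306,900): Retirement Saver's Credit: $306,900 is at or below the $346,600 threshold, so the full $2,080 applies. Child Tax Credit: income exceeds $130,600 by $176,300 → 221 increments × $48 = $10,608 ≥ base, so the credit is $0. total $2,080 + $0 = $2,080
Difference: |$0 − $2,080| = $2,080.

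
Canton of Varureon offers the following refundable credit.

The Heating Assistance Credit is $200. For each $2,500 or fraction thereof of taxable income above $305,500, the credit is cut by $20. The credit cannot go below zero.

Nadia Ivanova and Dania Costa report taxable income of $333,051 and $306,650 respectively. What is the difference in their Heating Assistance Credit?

Nadia ($333,051): Heating Assistance Credit: income exceeds $305,500 by $27,551 → 12 increments × $20 = $240 ≥ base, so the credit is $0.
Dania ($306,650): Heating Assistance Credit: income exceeds $305,500 by $1,150, which is 1 full-or-partial $2,500 increment; reduction = 1 × $20 = $20, leaving $180.
Difference: |$0 − $180| = $180.

$180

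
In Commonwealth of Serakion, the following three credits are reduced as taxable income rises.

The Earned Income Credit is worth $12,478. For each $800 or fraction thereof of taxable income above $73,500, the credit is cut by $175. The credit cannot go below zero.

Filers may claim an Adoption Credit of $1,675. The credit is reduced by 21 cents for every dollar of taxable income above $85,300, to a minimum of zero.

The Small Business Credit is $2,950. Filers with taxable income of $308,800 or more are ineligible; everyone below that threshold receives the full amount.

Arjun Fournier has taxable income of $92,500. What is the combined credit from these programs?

$11,391

Earned Income Credit: income exceeds $73,500 by $19,000, which is 24 full-or-partial $800 increments; reduction = 24 × $175 = $4,200, leaving $8,278.
Adoption Credit: 21% of the $7,200 excess over $85,300 is $1,512; credit = $1,675 − $1,512 = $163.
Small Business Credit: $92,500 is below the $308,800 cutoff, so the full $2,950 applies.
Total: $8,278 + $163 + $2,950 = $11,391.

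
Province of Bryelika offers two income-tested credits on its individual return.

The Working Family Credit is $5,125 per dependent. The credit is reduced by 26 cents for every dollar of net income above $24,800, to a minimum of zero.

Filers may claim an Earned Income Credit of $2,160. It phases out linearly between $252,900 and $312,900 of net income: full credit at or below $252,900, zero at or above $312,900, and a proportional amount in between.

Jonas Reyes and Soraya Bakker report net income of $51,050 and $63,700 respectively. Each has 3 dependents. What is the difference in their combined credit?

Jonas ($51,050): Working Family Credit: base = 3 × $5,125 = $15,375. 26% of the $26,250 excess over $24,800 is $6,825; credit = $15,375 − $6,825 = $8,550. Earned Income Credit: $51,050 is at or below the $252,900 threshold, so the full $2,160 applies. total $8,550 + $2,160 = $10,710
Soraya ($63,700): Working Family Credit: base = 3 × $5,125 = $15,375. 26% of the $38,900 excess over $24,800 is $10,114; credit = $15,375 − $10,114 = $5,261. Earned Income Credit: $63,700 is at or below the $252,900 threshold, so the full $2,160 applies. total $5,261 + $2,160 = $7,421
Difference: |$10,710 − $7,421| = $3,289.

$3,289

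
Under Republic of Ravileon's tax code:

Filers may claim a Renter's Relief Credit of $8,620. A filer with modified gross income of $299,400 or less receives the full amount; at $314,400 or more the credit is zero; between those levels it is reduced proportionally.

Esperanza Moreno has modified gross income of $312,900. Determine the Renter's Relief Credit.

$862

Renter's Relief Credit: $312,900 is $13,500 into a $15,000 phase-out range, leaving 1,500/15,000 of the credit: $8,620 × 1,500/15,000 = $862.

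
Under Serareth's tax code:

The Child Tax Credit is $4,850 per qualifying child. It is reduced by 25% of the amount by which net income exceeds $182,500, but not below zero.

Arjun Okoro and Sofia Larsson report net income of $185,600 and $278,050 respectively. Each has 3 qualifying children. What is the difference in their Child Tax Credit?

Arjun ($185,600): Child Tax Credit: base = 3 × $4,850 = $14,550. 25% of the $3,100 excess over $182,500 is $775; credit = $14,550 − $775 = $13,775.
Sofia ($278,050): Child Tax Credit: base = 3 × $4,850 = $14,550. 25% of the $95,550 excess over $182,500 is $23,887.50 ≥ base, so the credit is $0.
Difference: |$13,775 − $0| = $13,775.

$13,775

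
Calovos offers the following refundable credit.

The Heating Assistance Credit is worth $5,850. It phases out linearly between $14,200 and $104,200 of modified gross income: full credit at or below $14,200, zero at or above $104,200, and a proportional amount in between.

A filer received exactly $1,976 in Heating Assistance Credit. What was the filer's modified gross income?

$1,976 is 1,976/5,850 of the full $5,850, so 3,874/5,850 of the $90,000 range has been used: income = $14,200 + $90,000 × 3,874/5,850 = $73,800.

$73,800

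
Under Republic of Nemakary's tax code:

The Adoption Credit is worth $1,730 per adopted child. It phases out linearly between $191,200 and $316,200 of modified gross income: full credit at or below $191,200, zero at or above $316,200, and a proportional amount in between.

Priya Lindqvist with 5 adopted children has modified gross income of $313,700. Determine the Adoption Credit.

Adoption Credit: base = 5 × $1,730 = $8,650. $313,700 is $122,500 into a $125,000 phase-out range, leaving 2,500/125,000 of the credit: $8,650 × 2,500/125,000 = $173.

$173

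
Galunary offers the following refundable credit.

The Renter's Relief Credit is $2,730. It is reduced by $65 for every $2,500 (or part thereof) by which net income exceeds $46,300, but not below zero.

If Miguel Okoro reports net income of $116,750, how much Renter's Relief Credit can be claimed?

$845

Renter's Relief Credit: income exceeds $46,300 by $70,450, which is 29 full-or-partial $2,500 increments; reduction = 29 × $65 = $1,885, leaving $845.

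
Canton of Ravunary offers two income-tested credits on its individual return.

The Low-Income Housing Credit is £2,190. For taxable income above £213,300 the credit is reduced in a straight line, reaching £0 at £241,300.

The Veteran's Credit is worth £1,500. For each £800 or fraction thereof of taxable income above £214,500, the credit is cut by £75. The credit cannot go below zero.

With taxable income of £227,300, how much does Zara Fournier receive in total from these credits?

£1,395

Low-Income Housing Credit: £227,300 is £14,000 into a £28,000 phase-out range, leaving 14,000/28,000 of the credit: £2,190 × 14,000/28,000 = £1,095.
Veteran's Credit: income exceeds £214,500 by £12,800, which is 16 full-or-partial £800 increments; reduction = 16 × £75 = £1,200, leaving £300.
Total: £1,095 + £300 = £1,395.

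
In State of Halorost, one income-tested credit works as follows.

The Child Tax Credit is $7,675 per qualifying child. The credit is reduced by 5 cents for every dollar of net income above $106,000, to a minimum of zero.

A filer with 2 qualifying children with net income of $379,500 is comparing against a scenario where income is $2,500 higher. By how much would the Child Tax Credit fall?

$125

At $379,500 — base = 2 × $7,675 = $15,350. 5% of the $273,500 excess over $106,000 is $13,675; credit = $15,350 − $13,675 = $1,675.
At $382,000 — base = 2 × $7,675 = $15,350. 5% of the $276,000 excess over $106,000 is $13,800; credit = $15,350 − $13,800 = $1,550.
Lost: $1,675 − $1,550 = $125.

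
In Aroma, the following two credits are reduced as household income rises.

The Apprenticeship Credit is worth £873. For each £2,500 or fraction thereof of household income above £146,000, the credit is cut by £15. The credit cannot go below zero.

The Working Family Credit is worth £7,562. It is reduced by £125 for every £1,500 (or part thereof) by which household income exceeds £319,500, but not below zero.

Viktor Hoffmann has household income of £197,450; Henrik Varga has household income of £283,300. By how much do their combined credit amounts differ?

£510

Viktor (£197,450): Apprenticeship Credit: income exceeds £146,000 by £51,450, which is 21 full-or-partial £2,500 increments; reduction = 21 × £15 = £315, leaving £558. Working Family Credit: £197,450 is at or below the £319,500 threshold, so the full £7,562 applies. total £558 + £7,562 = £8,120
Henrik (£283,300): Apprenticeship Credit: income exceeds £146,000 by £137,300, which is 55 full-or-partial £2,500 increments; reduction = 55 × £15 = £825, leaving £48. Working Family Credit: £283,300 is at or below the £319,500 threshold, so the full £7,562 applies. total £48 + £7,562 = £7,610
Difference: |£8,120 − £7,610| = £510.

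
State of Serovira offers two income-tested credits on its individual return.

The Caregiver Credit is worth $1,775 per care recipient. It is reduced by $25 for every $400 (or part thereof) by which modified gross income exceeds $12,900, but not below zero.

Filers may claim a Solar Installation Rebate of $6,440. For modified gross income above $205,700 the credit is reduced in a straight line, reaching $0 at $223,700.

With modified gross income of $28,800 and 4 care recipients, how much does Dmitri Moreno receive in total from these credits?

$12,540

Caregiver Credit: base = 4 × $1,775 = $7,100. income exceeds $12,900 by $15,900, which is 40 full-or-partial $400 increments; reduction = 40 × $25 = $1,000, leaving $6,100.
Solar Installation Rebate: $28,800 is at or below the $205,700 threshold, so the full $6,440 applies.
Total: $6,100 + $6,440 = $12,540.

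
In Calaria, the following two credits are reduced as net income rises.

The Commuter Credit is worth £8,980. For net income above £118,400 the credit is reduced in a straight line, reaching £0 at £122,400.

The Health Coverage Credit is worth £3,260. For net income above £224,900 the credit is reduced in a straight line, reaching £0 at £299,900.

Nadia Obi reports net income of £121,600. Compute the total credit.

£5,056

Commuter Credit: £121,600 is £3,200 into a £4,000 phase-out range, leaving 800/4,000 of the credit: £8,980 × 800/4,000 = £1,796.
Health Coverage Credit: £121,600 is at or below the £224,900 threshold, so the full £3,260 applies.
Total: £1,796 + £3,260 = £5,056.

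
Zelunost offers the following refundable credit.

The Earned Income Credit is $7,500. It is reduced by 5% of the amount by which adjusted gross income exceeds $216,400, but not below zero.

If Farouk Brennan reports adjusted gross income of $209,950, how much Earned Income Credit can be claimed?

$7,500

Earned Income Credit: $209,950 is at or below the $216,400 threshold, so the full $7,500 applies.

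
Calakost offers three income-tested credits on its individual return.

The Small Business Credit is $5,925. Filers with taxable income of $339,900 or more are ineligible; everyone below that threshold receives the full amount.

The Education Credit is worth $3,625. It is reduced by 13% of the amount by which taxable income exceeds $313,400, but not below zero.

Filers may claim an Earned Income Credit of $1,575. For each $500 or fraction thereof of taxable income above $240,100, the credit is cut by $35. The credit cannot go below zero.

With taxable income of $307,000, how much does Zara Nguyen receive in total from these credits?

$9,550

Small Business Credit: $307,000 is below the $339,900 cutoff, so the full $5,925 applies.
Education Credit: $307,000 is at or below the $313,400 threshold, so the full $3,625 applies.
Earned Income Credit: income exceeds $240,100 by $66,900 → 134 increments × $35 = $4,690 ≥ base, so the credit is $0.
Total: $5,925 + $3,625 + $0 = $9,550.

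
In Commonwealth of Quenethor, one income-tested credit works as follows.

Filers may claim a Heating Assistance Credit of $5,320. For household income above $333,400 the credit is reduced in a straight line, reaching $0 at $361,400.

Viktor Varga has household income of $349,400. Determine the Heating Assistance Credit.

Heating Assistance Credit: $349,400 is $16,000 into a $28,000 phase-out range, leaving 12,000/28,000 of the credit: $5,320 × 12,000/28,000 = $2,280.

$2,280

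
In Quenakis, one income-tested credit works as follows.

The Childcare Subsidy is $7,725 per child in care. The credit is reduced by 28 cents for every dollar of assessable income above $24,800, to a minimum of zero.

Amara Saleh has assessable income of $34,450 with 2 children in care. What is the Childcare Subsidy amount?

Childcare Subsidy: base = 2 × $7,725 = $15,450. 28% of the $9,650 excess over $24,800 is $2,702; credit = $15,450 − $2,702 = $12,748.

$12,748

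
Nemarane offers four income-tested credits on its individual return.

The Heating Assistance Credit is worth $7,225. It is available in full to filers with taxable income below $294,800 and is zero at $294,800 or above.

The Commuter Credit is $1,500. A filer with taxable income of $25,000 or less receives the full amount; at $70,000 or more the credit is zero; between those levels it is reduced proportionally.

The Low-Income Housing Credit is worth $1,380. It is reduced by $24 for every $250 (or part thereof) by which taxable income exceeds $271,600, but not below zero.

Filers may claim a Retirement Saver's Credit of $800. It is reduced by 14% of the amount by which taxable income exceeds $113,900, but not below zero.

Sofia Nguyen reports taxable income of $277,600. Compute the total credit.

Heating Assistance Credit: $277,600 is below the $294,800 cutoff, so the full $7,225 applies.
Commuter Credit: $277,600 is at or above $70,000, so the credit is $0.
Low-Income Housing Credit: income exceeds $271,600 by $6,000, which is 24 full-or-partial $250 increments; reduction = 24 × $24 = $576, leaving $804.
Retirement Saver's Credit: 14% of the $163,700 excess over $113,900 is $22,918 ≥ base, so the credit is $0.
Total: $7,225 + $0 + $804 + $0 = $8,029.

$8,029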